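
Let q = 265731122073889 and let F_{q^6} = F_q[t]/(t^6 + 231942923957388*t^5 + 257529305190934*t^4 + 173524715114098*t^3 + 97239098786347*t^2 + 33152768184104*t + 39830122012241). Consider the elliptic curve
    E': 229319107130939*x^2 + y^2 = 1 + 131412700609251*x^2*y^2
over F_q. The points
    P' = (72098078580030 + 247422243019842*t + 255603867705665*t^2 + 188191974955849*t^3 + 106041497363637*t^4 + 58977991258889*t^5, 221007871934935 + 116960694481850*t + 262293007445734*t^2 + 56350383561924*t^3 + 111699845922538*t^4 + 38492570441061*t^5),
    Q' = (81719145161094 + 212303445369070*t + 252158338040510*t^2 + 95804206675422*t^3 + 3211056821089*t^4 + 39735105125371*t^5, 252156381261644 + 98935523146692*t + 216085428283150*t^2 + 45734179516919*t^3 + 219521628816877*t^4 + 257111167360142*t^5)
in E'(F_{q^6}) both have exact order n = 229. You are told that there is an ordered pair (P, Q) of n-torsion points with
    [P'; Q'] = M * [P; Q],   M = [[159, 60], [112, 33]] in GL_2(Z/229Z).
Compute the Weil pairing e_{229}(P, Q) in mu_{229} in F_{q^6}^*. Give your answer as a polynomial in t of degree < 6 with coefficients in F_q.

162419912449708 + 6930087363915*t + 124375930707423*t^2 + 236485639356908*t^3 + 65628458202957*t^4 + 175563746313091*t^5

Since e_{229}(P,P)=e_{229}(Q,Q)=1 and e_{229}(Q,P)=e_{229}(P,Q)^{-1}, expanding e_{229}(159*P + 60*Q,112*P + 33*Q) leaves e(P,Q)^det(M).
det(M) mod 229 = 130; its inverse in (Z/229)^* is 37 (check: 130*37 mod 229 = 1).
Edwards a_E,d_E -> Montgomery A=227402063914630,B=243887261502573 -> Weierstrass 70899373154953,0 via alpha=237276049339291,beta=24476601630422.
Build f_{229,P'} and f_{229,Q'} via the 8-bit ladder of 229=11100101_2; evaluate at shifted divisors; quotient in F_{265731122073889^6}.
So e_{229}(P',Q') = 180310222994993 + 108528851844597*t + 54214044357948*t^2 + 233100652334564*t^3 + 42050129365914*t^4 + 18732673420044*t^5.
(180310222994993 + 108528851844597*t + 54214044357948*t^2 + 233100652334564*t^3 + 42050129365914*t^4 + 18732673420044*t^5)^{37} mod (265731122073889,f) = 162419912449708 + 6930087363915*t + 124375930707423*t^2 + 236485639356908*t^3 + 65628458202957*t^4 + 175563746313091*t^5.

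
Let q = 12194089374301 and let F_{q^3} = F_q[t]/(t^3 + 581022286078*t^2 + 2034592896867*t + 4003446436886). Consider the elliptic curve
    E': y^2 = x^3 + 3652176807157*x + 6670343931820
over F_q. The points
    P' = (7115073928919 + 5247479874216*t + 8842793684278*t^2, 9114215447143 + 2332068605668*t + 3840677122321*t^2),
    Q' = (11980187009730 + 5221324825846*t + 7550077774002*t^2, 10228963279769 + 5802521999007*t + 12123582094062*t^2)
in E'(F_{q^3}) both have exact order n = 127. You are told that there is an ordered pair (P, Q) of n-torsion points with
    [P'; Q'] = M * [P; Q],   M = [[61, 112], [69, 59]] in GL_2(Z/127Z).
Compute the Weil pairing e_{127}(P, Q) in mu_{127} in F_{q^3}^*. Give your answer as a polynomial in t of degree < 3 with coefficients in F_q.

5818776572462 + 193797977498*t + 9440443393220*t^2

Since e_{127}(P,P)=e_{127}(Q,Q)=1 and e_{127}(Q,P)=e_{127}(P,Q)^{-1}, expanding e_{127}(61*P + 112*Q,69*P + 59*Q) leaves e(P,Q)^det(M).
Hence e(P,Q) = e(P',Q')^{84} where 84 = 62^{-1} mod 127.
Run Miller on y^2=x^3+3652176807157*x+6670343931820 over F_{12194089374301}: ladder 1111111 (7 bits); e = f_P(D_Q)/f_Q(D_P).
The quotient is 5941693387695 + 10803190189164*t + 6372495158719*t^2.
Thus e_{127}(P,Q) = 5818776572462 + 193797977498*t + 9440443393220*t^2.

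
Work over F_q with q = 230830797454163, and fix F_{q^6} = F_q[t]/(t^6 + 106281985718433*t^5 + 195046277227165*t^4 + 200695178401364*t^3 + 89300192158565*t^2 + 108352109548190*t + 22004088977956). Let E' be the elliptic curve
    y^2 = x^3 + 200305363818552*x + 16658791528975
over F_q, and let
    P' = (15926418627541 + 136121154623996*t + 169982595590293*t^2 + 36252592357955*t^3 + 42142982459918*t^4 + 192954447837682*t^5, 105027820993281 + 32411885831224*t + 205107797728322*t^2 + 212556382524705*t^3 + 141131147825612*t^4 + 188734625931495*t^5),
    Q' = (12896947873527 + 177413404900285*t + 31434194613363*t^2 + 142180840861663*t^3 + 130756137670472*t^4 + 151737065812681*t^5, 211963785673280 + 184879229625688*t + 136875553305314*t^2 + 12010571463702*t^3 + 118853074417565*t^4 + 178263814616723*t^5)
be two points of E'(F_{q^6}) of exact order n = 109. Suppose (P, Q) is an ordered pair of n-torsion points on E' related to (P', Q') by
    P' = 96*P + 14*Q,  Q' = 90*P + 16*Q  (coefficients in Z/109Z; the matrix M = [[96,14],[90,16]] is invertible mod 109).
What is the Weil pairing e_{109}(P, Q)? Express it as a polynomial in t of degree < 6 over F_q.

Under M = [[96,14],[90,16]] in GL_2(Z/109), e_{109}(P',Q') = e_{109}(P,Q)^(96*16-14*90 mod 109).
Hence e(P,Q) = e(P',Q')^{47} where 47 = 58^{-1} mod 109.
Run Miller on y^2=x^3+200305363818552*x+16658791528975 over F_{230830797454163}: ladder 1101101 (7 bits); e = f_P(D_Q)/f_Q(D_P).
The quotient is 112500625305972 + 98482947881313*t + 64202705097305*t^2 + 54273127441766*t^3 + 197586949234185*t^4 + 17004733732235*t^5.
e_{109}(P,Q) = (112500625305972 + 98482947881313*t + 64202705097305*t^2 + 54273127441766*t^3 + 197586949234185*t^4 + 17004733732235*t^5)^{47} = 171954754801616 + 118719457933931*t + 145492738361676*t^2 + 59096401068507*t^3 + 80466029627419*t^4 + 76770093079648*t^5.

171954754801616 + 118719457933931*t + 145492738361676*t^2 + 59096401068507*t^3 + 80466029627419*t^4 + 76770093079648*t^5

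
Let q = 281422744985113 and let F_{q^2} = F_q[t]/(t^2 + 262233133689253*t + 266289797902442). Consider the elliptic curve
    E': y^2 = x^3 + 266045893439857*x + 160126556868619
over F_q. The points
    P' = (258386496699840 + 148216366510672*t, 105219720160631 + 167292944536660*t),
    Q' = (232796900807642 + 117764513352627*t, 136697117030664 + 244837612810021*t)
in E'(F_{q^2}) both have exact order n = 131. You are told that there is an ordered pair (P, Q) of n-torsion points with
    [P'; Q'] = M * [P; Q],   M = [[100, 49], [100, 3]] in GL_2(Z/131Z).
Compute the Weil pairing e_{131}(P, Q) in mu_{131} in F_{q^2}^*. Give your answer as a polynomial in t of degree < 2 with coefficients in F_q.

e_{131} is bilinear + alternating on E[131], so e_{131}(100*P + 49*Q, 100*P + 3*Q) = e_{131}(P,Q)^(100*3-49*100).
Inverting 116 mod 131: 96. Thus e_{131}(P,Q) = e(P',Q')^{96}.
Double-and-add over 10000011: 8-1 doublings, 3-1 additions; each step l_{T,T}/v_{2T} or l_{T,P'}/v at Q'+S for random S.
The quotient is 246117728204817 + 1552164831083*t.
e_{131}(P,Q) = (246117728204817 + 1552164831083*t)^{96} = 215966520778163 + 266853106227720*t.

215966520778163 + 266853106227720*t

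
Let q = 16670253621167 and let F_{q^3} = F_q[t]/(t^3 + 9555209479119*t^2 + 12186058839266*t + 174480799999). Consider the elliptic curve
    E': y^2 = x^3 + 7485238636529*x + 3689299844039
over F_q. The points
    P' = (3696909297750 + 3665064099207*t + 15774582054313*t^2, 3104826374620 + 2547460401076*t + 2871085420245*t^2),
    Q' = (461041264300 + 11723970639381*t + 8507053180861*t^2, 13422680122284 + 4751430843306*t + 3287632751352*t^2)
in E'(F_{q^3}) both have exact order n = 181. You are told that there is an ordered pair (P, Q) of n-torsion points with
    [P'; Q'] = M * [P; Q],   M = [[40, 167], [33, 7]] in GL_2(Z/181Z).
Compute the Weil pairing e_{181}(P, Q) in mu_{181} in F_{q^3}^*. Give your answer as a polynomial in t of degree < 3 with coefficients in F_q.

16359341516049 + 42755930585*t + 1421424463900*t^2

Under M = [[40,167],[33,7]] in GL_2(Z/181), e_{181}(P',Q') = e_{181}(P,Q)^(40*7-167*33 mod 181).
det(M) mod 181 = 18; its inverse in (Z/181)^* is 171 (check: 18*171 mod 181 = 1).
Double-and-add over 10110101: 8-1 doublings, 5-1 additions; each step l_{T,T}/v_{2T} or l_{T,P'}/v at Q'+S for random S.
Miller gives e_{181}(P',Q') = 33451254936 + 12352415496333*t + 13633436633420*t^2 in F_{16670253621167^3}.
Hence e(P,Q) = 16359341516049 + 42755930585*t + 1421424463900*t^2 in F_{16670253621167^3}^*.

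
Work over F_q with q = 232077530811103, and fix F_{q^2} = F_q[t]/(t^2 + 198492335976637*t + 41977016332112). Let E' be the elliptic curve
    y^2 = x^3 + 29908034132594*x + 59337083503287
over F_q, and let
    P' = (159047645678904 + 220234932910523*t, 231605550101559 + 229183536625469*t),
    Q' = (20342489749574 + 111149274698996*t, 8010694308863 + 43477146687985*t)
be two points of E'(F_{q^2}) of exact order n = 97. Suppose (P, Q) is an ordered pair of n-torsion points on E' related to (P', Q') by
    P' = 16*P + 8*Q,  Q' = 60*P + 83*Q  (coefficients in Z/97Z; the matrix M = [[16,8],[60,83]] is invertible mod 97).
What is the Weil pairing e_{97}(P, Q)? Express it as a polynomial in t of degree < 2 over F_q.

e_{97}(aP+bQ,cP+dQ) = e_{97}(P,Q)^(ad-bc); with (a,b,c,d)=(16,8,60,83) this gives the det-97 law.
det(M) mod 97 = 72; its inverse in (Z/97)^* is 31 (check: 72*31 mod 97 = 1).
Run Miller on y^2=x^3+29908034132594*x+59337083503287 over F_{232077530811103}: ladder 1100001 (7 bits); e = f_P(D_Q)/f_Q(D_P).
So e_{97}(P',Q') = 176413002313150 + 58637521551350*t.
Thus e_{97}(P,Q) = 88122389845853 + 201222582539213*t.

88122389845853 + 201222582539213*t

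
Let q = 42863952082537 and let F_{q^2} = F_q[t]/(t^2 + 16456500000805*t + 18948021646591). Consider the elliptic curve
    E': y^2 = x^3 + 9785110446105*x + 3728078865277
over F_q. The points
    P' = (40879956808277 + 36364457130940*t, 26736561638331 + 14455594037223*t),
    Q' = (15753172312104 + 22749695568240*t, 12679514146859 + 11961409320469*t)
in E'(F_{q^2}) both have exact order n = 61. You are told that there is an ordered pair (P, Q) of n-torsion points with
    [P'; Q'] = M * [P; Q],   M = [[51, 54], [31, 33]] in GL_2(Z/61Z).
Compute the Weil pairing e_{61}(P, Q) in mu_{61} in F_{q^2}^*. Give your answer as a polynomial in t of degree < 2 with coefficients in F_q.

2792236049376 + 816934145086*t

Since e_{61}(P,P)=e_{61}(Q,Q)=1 and e_{61}(Q,P)=e_{61}(P,Q)^{-1}, expanding e_{61}(51*P + 54*Q,31*P + 33*Q) leaves e(P,Q)^det(M).
det M = 51*33 - 54*31 = 9 = 9 (mod 61); 9^{-1} = 34 (mod 61).
Run Miller on y^2=x^3+9785110446105*x+3728078865277 over F_{42863952082537}: ladder 111101 (6 bits); e = f_P(D_Q)/f_Q(D_P).
Result: e(P',Q') = 37994252552591 + 30083907132393*t.
Hence e(P,Q) = 2792236049376 + 816934145086*t in F_{42863952082537^2}^*.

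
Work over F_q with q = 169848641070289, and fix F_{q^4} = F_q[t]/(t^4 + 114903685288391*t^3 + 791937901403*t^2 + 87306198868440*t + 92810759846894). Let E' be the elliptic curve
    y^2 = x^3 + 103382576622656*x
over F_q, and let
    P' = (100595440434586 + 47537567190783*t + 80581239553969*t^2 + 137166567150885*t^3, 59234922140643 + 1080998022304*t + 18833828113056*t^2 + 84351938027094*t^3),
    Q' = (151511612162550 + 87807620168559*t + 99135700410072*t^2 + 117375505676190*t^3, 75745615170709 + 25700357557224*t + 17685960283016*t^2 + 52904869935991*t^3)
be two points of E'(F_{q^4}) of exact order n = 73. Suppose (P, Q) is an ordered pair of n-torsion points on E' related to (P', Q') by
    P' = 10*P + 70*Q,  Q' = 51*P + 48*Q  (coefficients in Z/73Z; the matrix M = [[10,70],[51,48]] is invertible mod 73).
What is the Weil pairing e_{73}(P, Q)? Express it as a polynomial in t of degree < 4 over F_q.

The 73-Weil pairing on E[73] over F_{169848641070289} is alternating-bilinear: e_{73}(P',Q') = e_{73}(P,Q)^det(M).
det(M) mod 73 = 49; its inverse in (Z/73)^* is 3 (check: 49*3 mod 73 = 1).
Run Miller on y^2=x^3+103382576622656*x over F_{169848641070289}: ladder 1001001 (7 bits); e = f_P(D_Q)/f_Q(D_P).
f_P(D_Q)/f_Q(D_P) = 137861123312339 + 5315675088433*t + 66108179204192*t^2 + 133644659707417*t^3.
Finally e_{73}(P,Q) = 18123844889282 + 115385854640972*t + 145990052363689*t^2 + 119489354592615*t^3.

18123844889282 + 115385854640972*t + 145990052363689*t^2 + 119489354592615*t^3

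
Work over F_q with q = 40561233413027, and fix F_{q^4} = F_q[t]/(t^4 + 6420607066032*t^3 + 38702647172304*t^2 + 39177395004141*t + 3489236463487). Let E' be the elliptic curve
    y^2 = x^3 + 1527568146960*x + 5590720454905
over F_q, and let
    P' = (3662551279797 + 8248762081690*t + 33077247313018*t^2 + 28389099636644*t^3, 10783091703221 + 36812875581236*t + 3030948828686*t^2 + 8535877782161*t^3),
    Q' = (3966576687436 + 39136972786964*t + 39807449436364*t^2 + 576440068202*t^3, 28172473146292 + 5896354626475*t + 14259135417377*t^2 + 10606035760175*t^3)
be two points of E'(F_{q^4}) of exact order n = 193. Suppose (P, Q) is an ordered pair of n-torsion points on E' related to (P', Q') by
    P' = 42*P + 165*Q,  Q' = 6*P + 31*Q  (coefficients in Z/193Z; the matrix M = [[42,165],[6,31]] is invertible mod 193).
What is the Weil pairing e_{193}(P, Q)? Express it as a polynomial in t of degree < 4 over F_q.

Under M = [[42,165],[6,31]] in GL_2(Z/193), e_{193}(P',Q') = e_{193}(P,Q)^(42*31-165*6 mod 193).
Inverting 119 mod 193: 133. Thus e_{193}(P,Q) = e(P',Q')^{133}.
8-bit Miller (11000001) on E'/F_{40561233413027} with a'=1527568146960, b'=5590720454905: accumulate tangent/chord ratios at Q'+S and P'+S'.
The quotient is 24110098664736 + 34469925836193*t + 6597289488180*t^2 + 33959399140211*t^3.
Finally e_{193}(P,Q) = 35708159814931 + 30788616997481*t + 12468400941708*t^2 + 7212191791616*t^3.

35708159814931 + 30788616997481*t + 12468400941708*t^2 + 7212191791616*t^3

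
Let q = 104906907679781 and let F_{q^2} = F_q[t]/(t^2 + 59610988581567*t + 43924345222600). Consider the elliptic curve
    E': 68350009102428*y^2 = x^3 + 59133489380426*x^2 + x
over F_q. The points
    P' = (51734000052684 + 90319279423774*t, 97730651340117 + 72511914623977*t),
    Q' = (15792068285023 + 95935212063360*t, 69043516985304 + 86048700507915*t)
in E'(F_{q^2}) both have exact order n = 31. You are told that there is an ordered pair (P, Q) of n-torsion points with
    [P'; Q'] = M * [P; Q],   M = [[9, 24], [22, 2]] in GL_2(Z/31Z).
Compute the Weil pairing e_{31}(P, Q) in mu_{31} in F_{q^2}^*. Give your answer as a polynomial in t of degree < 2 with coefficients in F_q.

49385054757517 + 8975790268202*t

The 31-Weil pairing on E[31] over F_{104906907679781} is alternating-bilinear: e_{31}(P',Q') = e_{31}(P,Q)^det(M).
9*2 - 24*22 = -510; reduced mod 31: det = 17, inverse 11.
(x,y)|->(24145102419940x+12925378021444,24145102419940y) sends E' to y^2=x^3+63273409164608*x+69619397531111.
Build f_{31,P'} and f_{31,Q'} via the 5-bit ladder of 31=11111_2; evaluate at shifted divisors; quotient in F_{104906907679781^2}.
The quotient is 73319620065637 + 97697240057156*t.
Finally e_{31}(P,Q) = 49385054757517 + 8975790268202*t.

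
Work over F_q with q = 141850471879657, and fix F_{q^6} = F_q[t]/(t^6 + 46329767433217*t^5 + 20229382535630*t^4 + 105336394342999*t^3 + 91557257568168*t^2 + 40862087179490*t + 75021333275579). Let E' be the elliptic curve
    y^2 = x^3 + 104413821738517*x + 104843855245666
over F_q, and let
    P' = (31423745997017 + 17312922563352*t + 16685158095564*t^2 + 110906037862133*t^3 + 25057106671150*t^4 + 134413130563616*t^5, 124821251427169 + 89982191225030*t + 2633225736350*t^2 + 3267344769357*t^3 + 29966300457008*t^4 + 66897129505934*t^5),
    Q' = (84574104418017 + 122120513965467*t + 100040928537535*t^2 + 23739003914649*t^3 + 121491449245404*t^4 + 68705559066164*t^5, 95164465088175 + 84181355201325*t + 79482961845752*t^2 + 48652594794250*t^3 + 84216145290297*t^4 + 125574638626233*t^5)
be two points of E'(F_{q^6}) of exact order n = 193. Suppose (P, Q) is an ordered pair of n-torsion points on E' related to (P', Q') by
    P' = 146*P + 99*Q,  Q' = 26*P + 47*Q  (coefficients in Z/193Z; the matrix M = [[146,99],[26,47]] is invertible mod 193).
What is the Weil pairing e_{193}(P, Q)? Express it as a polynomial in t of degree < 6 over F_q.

70813681122132 + 91983384550528*t + 114327624217784*t^2 + 111968283461170*t^3 + 16279451885756*t^4 + 75134231114157*t^5

Under M = [[146,99],[26,47]] in GL_2(Z/193), e_{193}(P',Q') = e_{193}(P,Q)^(146*47-99*26 mod 193).
Hence e(P,Q) = e(P',Q')^{23} where 23 = 42^{-1} mod 193.
n = 193 = (11000001)_2 (8 bits, wt 3); accumulate f_{193,P'}(Q'+S)/f_{193,P'}(S) along the 7-step ladder.
f_P(D_Q)/f_Q(D_P) = 101671846623660 + 107412164623177*t + 75088958073082*t^2 + 129518268169268*t^3 + 44117864456155*t^4 + 42162558208196*t^5.
Finally e_{193}(P,Q) = 70813681122132 + 91983384550528*t + 114327624217784*t^2 + 111968283461170*t^3 + 16279451885756*t^4 + 75134231114157*t^5.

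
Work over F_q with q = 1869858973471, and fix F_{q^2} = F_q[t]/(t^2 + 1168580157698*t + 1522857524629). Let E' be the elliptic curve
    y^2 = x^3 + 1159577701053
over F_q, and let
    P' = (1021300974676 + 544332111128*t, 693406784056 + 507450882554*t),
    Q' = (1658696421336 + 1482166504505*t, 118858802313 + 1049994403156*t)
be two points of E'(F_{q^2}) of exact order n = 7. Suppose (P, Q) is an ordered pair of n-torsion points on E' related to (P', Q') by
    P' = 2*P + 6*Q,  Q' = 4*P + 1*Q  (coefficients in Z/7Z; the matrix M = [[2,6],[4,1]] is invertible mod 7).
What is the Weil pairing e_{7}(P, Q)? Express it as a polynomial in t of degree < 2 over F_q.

1385418451651 + 1434420130694*t

Under M = [[2,6],[4,1]] in GL_2(Z/7), e_{7}(P',Q') = e_{7}(P,Q)^(2*1-6*4 mod 7).
2*1 - 6*4 = -22; reduced mod 7: det = 6, inverse 6.
Run Miller on y^2=x^3+1159577701053 over F_{1869858973471}: ladder 111 (3 bits); e = f_P(D_Q)/f_Q(D_P).
The quotient is 684212294517 + 435438842777*t.
(684212294517 + 435438842777*t)^{6} mod (1869858973471,f) = 1385418451651 + 1434420130694*t.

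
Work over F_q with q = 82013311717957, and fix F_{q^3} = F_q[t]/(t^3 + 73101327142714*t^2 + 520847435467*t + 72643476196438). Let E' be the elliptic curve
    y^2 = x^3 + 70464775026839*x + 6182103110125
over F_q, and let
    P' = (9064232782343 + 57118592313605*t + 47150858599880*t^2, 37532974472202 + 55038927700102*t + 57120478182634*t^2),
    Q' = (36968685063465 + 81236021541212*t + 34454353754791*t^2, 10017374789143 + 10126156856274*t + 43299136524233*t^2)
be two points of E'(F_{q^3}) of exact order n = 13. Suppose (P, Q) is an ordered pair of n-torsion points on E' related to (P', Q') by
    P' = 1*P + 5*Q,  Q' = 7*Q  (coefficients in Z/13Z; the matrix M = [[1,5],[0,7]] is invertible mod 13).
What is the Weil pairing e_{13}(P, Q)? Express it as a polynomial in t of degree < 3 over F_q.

e_{13}(aP+bQ,cP+dQ) = e_{13}(P,Q)^(ad-bc); with (a,b,c,d)=(1,5,0,7) this gives the det-13 law.
det(M) mod 13 = 7; its inverse in (Z/13)^* is 2 (check: 7*2 mod 13 = 1).
4-bit Miller (1101) on E'/F_{82013311717957} with a'=70464775026839, b'=6182103110125: accumulate tangent/chord ratios at Q'+S and P'+S'.
f_P(D_Q)/f_Q(D_P) = 11590616436991 + 49972951040546*t + 26844921966830*t^2.
Hence e(P,Q) = 19390930950952 + 70680213463080*t + 35527099464758*t^2 in F_{82013311717957^3}^*.

19390930950952 + 70680213463080*t + 35527099464758*t^2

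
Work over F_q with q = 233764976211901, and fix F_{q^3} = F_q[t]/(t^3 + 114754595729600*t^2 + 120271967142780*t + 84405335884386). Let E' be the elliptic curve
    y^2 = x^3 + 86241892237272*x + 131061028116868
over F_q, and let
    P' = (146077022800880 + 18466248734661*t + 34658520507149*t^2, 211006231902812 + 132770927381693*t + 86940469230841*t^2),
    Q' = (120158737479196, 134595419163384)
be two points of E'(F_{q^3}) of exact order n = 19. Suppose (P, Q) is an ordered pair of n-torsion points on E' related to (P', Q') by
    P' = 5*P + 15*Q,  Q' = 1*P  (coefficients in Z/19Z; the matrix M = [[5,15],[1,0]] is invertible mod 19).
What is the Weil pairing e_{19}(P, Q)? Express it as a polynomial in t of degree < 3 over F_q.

Under M = [[5,15],[1,0]] in GL_2(Z/19), e_{19}(P',Q') = e_{19}(P,Q)^(5*0-15*1 mod 19).
So e_{19}(P,Q) = e_{19}(P',Q')^{5}, since 4*5 = 1 mod 19.
Miller loop for e_{19} over F_{233764976211901^3}: bits of 19 = 10011; 4 double steps + 2 add steps, l/v at each.
Result: e(P',Q') = 223942192340496 + 192677254123865*t + 84532135100416*t^2.
e_{19}(P,Q) = (223942192340496 + 192677254123865*t + 84532135100416*t^2)^{5} = 201881402252929 + 202446670637704*t + 121403733440402*t^2.

201881402252929 + 202446670637704*t + 121403733440402*t^2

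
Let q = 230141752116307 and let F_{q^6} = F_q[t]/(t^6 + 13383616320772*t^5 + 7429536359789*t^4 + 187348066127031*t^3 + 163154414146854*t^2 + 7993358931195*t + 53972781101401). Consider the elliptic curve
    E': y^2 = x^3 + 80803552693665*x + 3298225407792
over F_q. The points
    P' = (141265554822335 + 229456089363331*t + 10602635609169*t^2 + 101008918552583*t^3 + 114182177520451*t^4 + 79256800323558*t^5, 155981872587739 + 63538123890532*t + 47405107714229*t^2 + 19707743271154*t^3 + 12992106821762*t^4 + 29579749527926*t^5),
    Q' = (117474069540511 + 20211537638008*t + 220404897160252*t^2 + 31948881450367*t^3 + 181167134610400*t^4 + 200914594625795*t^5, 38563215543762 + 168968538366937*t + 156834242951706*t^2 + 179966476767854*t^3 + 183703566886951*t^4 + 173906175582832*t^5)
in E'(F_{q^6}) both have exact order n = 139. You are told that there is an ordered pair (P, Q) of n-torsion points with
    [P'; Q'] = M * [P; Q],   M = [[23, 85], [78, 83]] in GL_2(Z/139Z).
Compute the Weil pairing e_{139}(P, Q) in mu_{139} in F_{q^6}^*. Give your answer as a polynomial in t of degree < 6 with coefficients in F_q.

19940129106936 + 676452292701*t + 62779385340348*t^2 + 167117145855234*t^3 + 97735032635208*t^4 + 114960471901022*t^5

e_{139} is bilinear + alternating on E[139], so e_{139}(23*P + 85*Q, 78*P + 83*Q) = e_{139}(P,Q)^(23*83-85*78).
So e_{139}(P,Q) = e_{139}(P',Q')^{28}, since 5*28 = 1 mod 139.
Run Miller on y^2=x^3+80803552693665*x+3298225407792 over F_{230141752116307}: ladder 10001011 (8 bits); e = f_P(D_Q)/f_Q(D_P).
f_P(D_Q)/f_Q(D_P) = 157318959956009 + 48562609485508*t + 199999145879656*t^2 + 51448821388477*t^3 + 182445512442852*t^4 + 24698786956301*t^5.
(157318959956009 + 48562609485508*t + 199999145879656*t^2 + 51448821388477*t^3 + 182445512442852*t^4 + 24698786956301*t^5)^{28} mod (230141752116307,f) = 19940129106936 + 676452292701*t + 62779385340348*t^2 + 167117145855234*t^3 + 97735032635208*t^4 + 114960471901022*t^5.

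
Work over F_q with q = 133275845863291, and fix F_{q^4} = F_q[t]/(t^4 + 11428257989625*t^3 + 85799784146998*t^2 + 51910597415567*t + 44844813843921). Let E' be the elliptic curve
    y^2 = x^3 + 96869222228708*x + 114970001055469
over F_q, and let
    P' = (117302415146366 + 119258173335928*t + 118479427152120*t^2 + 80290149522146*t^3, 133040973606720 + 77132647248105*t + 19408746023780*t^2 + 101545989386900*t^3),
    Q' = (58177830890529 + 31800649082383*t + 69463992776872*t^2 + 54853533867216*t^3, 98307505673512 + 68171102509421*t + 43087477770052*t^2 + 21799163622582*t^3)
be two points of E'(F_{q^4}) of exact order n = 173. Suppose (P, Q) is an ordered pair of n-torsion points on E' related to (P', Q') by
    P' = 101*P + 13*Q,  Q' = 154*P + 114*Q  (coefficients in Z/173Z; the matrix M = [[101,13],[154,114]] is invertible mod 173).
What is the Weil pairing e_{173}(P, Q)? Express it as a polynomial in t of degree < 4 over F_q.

70072156472953 + 90746282680652*t + 111109554070693*t^2 + 20174248963937*t^3

Under M = [[101,13],[154,114]] in GL_2(Z/173), e_{173}(P',Q') = e_{173}(P,Q)^(101*114-13*154 mod 173).
Hence e(P,Q) = e(P',Q')^{115} where 115 = 170^{-1} mod 173.
Build f_{173,P'} and f_{173,Q'} via the 8-bit ladder of 173=10101101_2; evaluate at shifted divisors; quotient in F_{133275845863291^4}.
So e_{173}(P',Q') = 110871908350237 + 62072401774046*t + 45849402213562*t^2 + 36118363126900*t^3.
Hence e(P,Q) = 70072156472953 + 90746282680652*t + 111109554070693*t^2 + 20174248963937*t^3 in F_{133275845863291^4}^*.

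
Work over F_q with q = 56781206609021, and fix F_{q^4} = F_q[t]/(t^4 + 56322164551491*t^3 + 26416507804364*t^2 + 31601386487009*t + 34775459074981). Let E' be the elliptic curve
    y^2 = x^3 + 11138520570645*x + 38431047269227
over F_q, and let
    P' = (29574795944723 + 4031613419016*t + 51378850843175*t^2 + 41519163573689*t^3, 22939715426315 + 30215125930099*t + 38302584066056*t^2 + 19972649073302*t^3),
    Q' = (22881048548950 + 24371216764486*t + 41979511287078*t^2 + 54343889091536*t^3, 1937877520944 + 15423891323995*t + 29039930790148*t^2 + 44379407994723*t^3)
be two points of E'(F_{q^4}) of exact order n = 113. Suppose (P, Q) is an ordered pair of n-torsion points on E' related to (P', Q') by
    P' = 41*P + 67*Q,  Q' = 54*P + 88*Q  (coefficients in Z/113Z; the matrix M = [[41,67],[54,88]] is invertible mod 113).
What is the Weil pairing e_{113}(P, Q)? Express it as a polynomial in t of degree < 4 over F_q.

Under M = [[41,67],[54,88]] in GL_2(Z/113), e_{113}(P',Q') = e_{113}(P,Q)^(41*88-67*54 mod 113).
Inverting 103 mod 113: 79. Thus e_{113}(P,Q) = e(P',Q')^{79}.
Miller loop for e_{113} over F_{56781206609021^4}: bits of 113 = 1110001; 6 double steps + 3 add steps, l/v at each.
The quotient is 4156178426916 + 55292938057877*t + 11665873350975*t^2 + 12270707023838*t^3.
e_{113}(P,Q) = (4156178426916 + 55292938057877*t + 11665873350975*t^2 + 12270707023838*t^3)^{79} = 4856734895160 + 21813894998106*t + 19420804070852*t^2 + 40132107267273*t^3.

4856734895160 + 21813894998106*t + 19420804070852*t^2 + 40132107267273*t^3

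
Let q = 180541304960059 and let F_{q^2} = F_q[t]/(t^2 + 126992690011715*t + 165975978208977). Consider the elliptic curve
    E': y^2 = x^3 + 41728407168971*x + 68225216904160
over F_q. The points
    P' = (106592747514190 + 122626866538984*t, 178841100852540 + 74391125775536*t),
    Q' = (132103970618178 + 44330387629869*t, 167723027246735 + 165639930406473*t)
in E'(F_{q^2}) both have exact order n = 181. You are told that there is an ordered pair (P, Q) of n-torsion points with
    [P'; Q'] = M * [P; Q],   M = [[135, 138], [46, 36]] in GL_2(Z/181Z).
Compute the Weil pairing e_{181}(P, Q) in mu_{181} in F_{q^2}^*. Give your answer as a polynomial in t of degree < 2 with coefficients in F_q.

e_{181} is bilinear + alternating on E[181], so e_{181}(135*P + 138*Q, 46*P + 36*Q) = e_{181}(P,Q)^(135*36-138*46).
135*36 - 138*46 = -1488; reduced mod 181: det = 141, inverse 95.
Run Miller on y^2=x^3+41728407168971*x+68225216904160 over F_{180541304960059}: ladder 10110101 (8 bits); e = f_P(D_Q)/f_Q(D_P).
f_P(D_Q)/f_Q(D_P) = 167439798065774 + 24522761422106*t.
e_{181}(P,Q) = (167439798065774 + 24522761422106*t)^{95} = 73187014800540 + 162628838020758*t.

73187014800540 + 162628838020758*t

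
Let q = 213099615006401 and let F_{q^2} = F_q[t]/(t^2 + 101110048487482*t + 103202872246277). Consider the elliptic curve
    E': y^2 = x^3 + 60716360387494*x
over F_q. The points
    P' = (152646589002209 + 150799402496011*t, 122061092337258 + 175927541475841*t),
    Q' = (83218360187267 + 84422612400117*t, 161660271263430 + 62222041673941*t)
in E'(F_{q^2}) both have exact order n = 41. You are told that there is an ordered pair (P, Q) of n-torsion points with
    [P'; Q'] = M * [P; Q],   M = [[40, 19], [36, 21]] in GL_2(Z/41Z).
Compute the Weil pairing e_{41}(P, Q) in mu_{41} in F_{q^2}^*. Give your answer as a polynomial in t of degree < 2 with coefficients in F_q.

29782289911603 + 160752401048071*t

e_{41}(aP+bQ,cP+dQ) = e_{41}(P,Q)^(ad-bc); with (a,b,c,d)=(40,19,36,21) this gives the det-41 law.
Hence e(P,Q) = e(P',Q')^{5} where 5 = 33^{-1} mod 41.
Build f_{41,P'} and f_{41,Q'} via the 6-bit ladder of 41=101001_2; evaluate at shifted divisors; quotient in F_{213099615006401^2}.
The quotient is 51016653693155 + 80059583237283*t.
e_{41}(P,Q) = (51016653693155 + 80059583237283*t)^{5} = 29782289911603 + 160752401048071*t.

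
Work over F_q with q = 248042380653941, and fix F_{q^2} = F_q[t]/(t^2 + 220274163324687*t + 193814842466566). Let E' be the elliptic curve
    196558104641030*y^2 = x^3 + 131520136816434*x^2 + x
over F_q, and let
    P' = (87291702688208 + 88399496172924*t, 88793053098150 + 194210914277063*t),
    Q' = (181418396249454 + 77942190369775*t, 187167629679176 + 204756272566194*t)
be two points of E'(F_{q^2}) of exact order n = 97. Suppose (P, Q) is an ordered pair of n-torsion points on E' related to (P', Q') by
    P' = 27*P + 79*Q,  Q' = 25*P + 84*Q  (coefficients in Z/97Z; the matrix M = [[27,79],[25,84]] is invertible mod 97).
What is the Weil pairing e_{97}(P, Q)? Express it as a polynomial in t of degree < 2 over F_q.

The 97-Weil pairing on E[97] over F_{248042380653941} is alternating-bilinear: e_{97}(P',Q') = e_{97}(P,Q)^det(M).
Hence e(P,Q) = e(P',Q')^{49} where 49 = 2^{-1} mod 97.
Montgomery->Weierstrass: x_W = 23865038561343*x+183075917489828, y_W=23865038561343*y on F_{248042380653941}; lands on y^2=x^3+11283037011925*x+61110190604285.
Build f_{97,P'} and f_{97,Q'} via the 7-bit ladder of 97=1100001_2; evaluate at shifted divisors; quotient in F_{248042380653941^2}.
Result: e(P',Q') = 234301998973922 + 207783880375059*t.
Hence e(P,Q) = 94759840876303 + 91440178865942*t in F_{248042380653941^2}^*.

94759840876303 + 91440178865942*t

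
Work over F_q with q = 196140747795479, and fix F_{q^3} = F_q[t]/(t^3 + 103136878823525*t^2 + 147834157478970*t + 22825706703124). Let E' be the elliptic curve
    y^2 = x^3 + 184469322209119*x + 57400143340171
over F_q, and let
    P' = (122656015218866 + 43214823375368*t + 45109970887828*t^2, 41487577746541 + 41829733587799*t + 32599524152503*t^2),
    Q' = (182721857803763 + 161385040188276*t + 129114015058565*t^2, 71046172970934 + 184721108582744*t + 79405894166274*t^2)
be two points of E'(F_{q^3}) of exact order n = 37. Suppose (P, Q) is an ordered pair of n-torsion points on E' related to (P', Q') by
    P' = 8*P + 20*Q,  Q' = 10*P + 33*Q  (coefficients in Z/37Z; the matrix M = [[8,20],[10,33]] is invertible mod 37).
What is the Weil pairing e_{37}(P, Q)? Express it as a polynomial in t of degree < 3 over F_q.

185293146822097 + 56740417746997*t + 26472203806743*t^2

Under M = [[8,20],[10,33]] in GL_2(Z/37), e_{37}(P',Q') = e_{37}(P,Q)^(8*33-20*10 mod 37).
Hence e(P,Q) = e(P',Q')^{11} where 11 = 27^{-1} mod 37.
Miller loop for e_{37} over F_{196140747795479^3}: bits of 37 = 100101; 5 double steps + 2 add steps, l/v at each.
Miller gives e_{37}(P',Q') = 194554507122573 + 64113876752061*t + 99695857691531*t^2 in F_{196140747795479^3}.
(194554507122573 + 64113876752061*t + 99695857691531*t^2)^{11} mod (196140747795479,f) = 185293146822097 + 56740417746997*t + 26472203806743*t^2.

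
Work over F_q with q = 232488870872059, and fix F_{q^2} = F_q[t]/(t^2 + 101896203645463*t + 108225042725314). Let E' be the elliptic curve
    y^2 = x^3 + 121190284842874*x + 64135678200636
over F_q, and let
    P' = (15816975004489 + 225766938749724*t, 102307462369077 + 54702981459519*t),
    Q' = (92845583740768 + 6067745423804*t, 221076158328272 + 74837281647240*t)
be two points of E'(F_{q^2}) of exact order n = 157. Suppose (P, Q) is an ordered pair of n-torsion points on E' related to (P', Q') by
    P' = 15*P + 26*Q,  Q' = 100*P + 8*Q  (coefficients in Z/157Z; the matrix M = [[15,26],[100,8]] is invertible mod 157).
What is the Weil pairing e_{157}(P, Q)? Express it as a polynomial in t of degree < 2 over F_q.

e_{157} is bilinear + alternating on E[157], so e_{157}(15*P + 26*Q, 100*P + 8*Q) = e_{157}(P,Q)^(15*8-26*100).
15*8 - 26*100 = -2480; reduced mod 157: det = 32, inverse 54.
Miller loop for e_{157} over F_{232488870872059^2}: bits of 157 = 10011101; 7 double steps + 4 add steps, l/v at each.
f_P(D_Q)/f_Q(D_P) = 33834078182564 + 65036902482925*t.
Hence e(P,Q) = 118623035036221 + 135951073252784*t in F_{232488870872059^2}^*.

118623035036221 + 135951073252784*t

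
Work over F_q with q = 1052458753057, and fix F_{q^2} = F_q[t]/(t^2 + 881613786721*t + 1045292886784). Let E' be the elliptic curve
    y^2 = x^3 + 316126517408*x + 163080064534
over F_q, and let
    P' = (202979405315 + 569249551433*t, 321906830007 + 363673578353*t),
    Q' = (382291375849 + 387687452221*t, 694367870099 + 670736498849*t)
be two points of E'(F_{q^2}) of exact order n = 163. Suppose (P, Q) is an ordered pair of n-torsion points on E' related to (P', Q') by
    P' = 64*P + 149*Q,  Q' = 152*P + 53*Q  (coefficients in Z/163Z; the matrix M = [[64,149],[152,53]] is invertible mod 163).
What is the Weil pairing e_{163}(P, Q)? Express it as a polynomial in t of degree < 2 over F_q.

854441434105 + 648186098828*t

e_{163}(aP+bQ,cP+dQ) = e_{163}(P,Q)^(ad-bc); with (a,b,c,d)=(64,149,152,53) this gives the det-163 law.
So e_{163}(P,Q) = e_{163}(P',Q')^{37}, since 141*37 = 1 mod 163.
Miller loop for e_{163} over F_{1052458753057^2}: bits of 163 = 10100011; 7 double steps + 3 add steps, l/v at each.
The quotient is 414290081588 + 167338182412*t.
Thus e_{163}(P,Q) = 854441434105 + 648186098828*t.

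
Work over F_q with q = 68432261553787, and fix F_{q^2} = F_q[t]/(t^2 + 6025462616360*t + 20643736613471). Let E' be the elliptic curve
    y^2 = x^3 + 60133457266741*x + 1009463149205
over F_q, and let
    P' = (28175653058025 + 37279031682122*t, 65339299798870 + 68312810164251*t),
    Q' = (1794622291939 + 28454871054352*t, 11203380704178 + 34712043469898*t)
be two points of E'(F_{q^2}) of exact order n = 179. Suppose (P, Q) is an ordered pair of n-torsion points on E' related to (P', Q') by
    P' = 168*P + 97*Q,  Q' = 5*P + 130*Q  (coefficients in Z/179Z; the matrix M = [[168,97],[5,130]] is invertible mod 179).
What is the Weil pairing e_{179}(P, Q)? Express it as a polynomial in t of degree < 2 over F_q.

32508060332833 + 45625494747789*t

Alternating bilinearity on E[179] (values in mu_{179} in F_{68432261553787^2}) gives e(P',Q') = e(P,Q)^det(M).
det(M) mod 179 = 54; its inverse in (Z/179)^* is 63 (check: 54*63 mod 179 = 1).
Run Miller on y^2=x^3+60133457266741*x+1009463149205 over F_{68432261553787}: ladder 10110011 (8 bits); e = f_P(D_Q)/f_Q(D_P).
e_{179}(P',Q') = 19612166240128 + 62511868699595*t.
Finally e_{179}(P,Q) = 32508060332833 + 45625494747789*t.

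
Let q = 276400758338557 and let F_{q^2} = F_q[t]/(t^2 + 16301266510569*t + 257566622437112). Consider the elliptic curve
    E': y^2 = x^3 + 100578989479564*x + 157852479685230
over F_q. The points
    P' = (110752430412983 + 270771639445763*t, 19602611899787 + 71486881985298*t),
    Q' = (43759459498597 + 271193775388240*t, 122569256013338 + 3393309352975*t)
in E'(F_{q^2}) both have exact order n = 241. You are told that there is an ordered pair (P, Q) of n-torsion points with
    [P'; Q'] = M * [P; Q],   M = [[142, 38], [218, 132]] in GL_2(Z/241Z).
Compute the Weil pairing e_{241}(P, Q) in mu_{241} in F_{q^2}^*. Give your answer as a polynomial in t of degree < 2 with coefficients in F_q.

161788990621448 + 257795523805902*t

Since e_{241}(P,P)=e_{241}(Q,Q)=1 and e_{241}(Q,P)=e_{241}(P,Q)^{-1}, expanding e_{241}(142*P + 38*Q,218*P + 132*Q) leaves e(P,Q)^det(M).
det(M) mod 241 = 97; its inverse in (Z/241)^* is 82 (check: 97*82 mod 241 = 1).
n = 241 = (11110001)_2 (8 bits, wt 5); accumulate f_{241,P'}(Q'+S)/f_{241,P'}(S) along the 7-step ladder.
Miller gives e_{241}(P',Q') = 75878838814619 + 259856937799122*t in F_{276400758338557^2}.
e_{241}(P,Q) = (75878838814619 + 259856937799122*t)^{82} = 161788990621448 + 257795523805902*t.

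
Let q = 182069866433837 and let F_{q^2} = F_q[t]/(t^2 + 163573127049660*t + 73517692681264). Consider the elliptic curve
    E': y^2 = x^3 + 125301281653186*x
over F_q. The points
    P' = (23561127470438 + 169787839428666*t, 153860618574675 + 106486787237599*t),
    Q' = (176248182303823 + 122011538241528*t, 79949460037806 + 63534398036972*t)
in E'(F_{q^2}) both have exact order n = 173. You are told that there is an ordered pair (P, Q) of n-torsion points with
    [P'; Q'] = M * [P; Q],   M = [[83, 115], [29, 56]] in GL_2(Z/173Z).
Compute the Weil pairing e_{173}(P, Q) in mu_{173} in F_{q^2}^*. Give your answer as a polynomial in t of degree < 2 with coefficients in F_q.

e_{173} is bilinear + alternating on E[173], so e_{173}(83*P + 115*Q, 29*P + 56*Q) = e_{173}(P,Q)^(83*56-115*29).
Hence e(P,Q) = e(P',Q')^{134} where 134 = 102^{-1} mod 173.
Double-and-add over 10101101: 8-1 doublings, 5-1 additions; each step l_{T,T}/v_{2T} or l_{T,P'}/v at Q'+S for random S.
e_{173}(P',Q') = 41446811429786 + 143208833127612*t.
Hence e(P,Q) = 84364001298428 + 103836339158919*t in F_{182069866433837^2}^*.

84364001298428 + 103836339158919*t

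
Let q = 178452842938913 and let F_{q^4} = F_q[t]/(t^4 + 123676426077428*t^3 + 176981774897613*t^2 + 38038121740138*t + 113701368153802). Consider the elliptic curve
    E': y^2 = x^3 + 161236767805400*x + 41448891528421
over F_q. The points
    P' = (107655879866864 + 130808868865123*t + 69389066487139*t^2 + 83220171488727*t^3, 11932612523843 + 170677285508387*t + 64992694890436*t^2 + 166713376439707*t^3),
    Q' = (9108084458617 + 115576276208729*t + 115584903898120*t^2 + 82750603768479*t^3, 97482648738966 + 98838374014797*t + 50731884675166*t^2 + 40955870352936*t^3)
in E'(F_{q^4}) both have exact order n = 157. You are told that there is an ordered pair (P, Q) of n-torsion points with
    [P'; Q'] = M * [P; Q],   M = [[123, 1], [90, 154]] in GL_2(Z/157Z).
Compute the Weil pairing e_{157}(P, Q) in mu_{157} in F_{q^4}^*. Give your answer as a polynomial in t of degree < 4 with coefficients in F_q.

Alternating bilinearity on E[157] (values in mu_{157} in F_{178452842938913^4}) gives e(P',Q') = e(P,Q)^det(M).
det(M) mod 157 = 12; its inverse in (Z/157)^* is 144 (check: 12*144 mod 157 = 1).
8-bit Miller (10011101) on E'/F_{178452842938913} with a'=161236767805400, b'=41448891528421: accumulate tangent/chord ratios at Q'+S and P'+S'.
Miller gives e_{157}(P',Q') = 33836630907089 + 94623905330527*t + 124968658483854*t^2 + 19533291377431*t^3 in F_{178452842938913^4}.
Hence e(P,Q) = 103512047688712 + 70664181567628*t + 109819769803063*t^2 + 66086231901032*t^3 in F_{178452842938913^4}^*.

103512047688712 + 70664181567628*t + 109819769803063*t^2 + 66086231901032*t^3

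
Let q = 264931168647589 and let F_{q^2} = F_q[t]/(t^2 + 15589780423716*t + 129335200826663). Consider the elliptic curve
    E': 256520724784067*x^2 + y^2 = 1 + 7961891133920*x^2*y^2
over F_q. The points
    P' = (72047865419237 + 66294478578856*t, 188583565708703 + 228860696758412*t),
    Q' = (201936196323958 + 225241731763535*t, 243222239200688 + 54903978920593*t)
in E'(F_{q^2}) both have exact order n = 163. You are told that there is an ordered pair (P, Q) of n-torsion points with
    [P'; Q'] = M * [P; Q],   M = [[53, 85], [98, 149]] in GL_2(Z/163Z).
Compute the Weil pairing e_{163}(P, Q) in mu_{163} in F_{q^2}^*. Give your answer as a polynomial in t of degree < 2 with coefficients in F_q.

248033077778554 + 137135675905207*t

Under M = [[53,85],[98,149]] in GL_2(Z/163), e_{163}(P',Q') = e_{163}(P,Q)^(53*149-85*98 mod 163).
53*149 - 85*98 = -433; reduced mod 163: det = 56, inverse 131.
Edwards->Montgomery: u=(1+y)/(1-y), v=u/x -> 151369123656715v^2=u^3+6283622096573u^2+u; then x_W=128372500574434u+264856409859322: y^2=x^3+131077501209999*x+29846765111654.
Double-and-add over 10100011: 8-1 doublings, 4-1 additions; each step l_{T,T}/v_{2T} or l_{T,P'}/v at Q'+S for random S.
f_P(D_Q)/f_Q(D_P) = 37385745582507 + 49518961101033*t.
(37385745582507 + 49518961101033*t)^{131} mod (264931168647589,f) = 248033077778554 + 137135675905207*t.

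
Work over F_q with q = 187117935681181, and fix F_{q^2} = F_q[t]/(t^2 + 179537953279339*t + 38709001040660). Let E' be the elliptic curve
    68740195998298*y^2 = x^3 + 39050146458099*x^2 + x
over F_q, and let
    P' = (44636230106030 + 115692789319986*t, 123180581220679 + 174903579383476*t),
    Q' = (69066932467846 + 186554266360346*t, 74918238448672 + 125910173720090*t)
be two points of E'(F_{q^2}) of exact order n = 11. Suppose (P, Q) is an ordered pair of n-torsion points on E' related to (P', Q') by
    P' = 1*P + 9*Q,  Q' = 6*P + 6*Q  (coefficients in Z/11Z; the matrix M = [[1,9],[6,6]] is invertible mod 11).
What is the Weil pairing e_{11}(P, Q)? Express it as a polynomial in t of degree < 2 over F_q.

55073746802070 + 15888340069378*t

Under M = [[1,9],[6,6]] in GL_2(Z/11), e_{11}(P',Q') = e_{11}(P,Q)^(1*6-9*6 mod 11).
1*6 - 9*6 = -48; reduced mod 11: det = 7, inverse 8.
Undo Montgomery via alpha=27222947601795, beta=24277987959004: (a',b')=(133679038010709,172110007212194) over F_{187117935681181}.
Build f_{11,P'} and f_{11,Q'} via the 4-bit ladder of 11=1011_2; evaluate at shifted divisors; quotient in F_{187117935681181^2}.
f_P(D_Q)/f_Q(D_P) = 27595950644116 + 119404166132875*t.
Finally e_{11}(P,Q) = 55073746802070 + 15888340069378*t.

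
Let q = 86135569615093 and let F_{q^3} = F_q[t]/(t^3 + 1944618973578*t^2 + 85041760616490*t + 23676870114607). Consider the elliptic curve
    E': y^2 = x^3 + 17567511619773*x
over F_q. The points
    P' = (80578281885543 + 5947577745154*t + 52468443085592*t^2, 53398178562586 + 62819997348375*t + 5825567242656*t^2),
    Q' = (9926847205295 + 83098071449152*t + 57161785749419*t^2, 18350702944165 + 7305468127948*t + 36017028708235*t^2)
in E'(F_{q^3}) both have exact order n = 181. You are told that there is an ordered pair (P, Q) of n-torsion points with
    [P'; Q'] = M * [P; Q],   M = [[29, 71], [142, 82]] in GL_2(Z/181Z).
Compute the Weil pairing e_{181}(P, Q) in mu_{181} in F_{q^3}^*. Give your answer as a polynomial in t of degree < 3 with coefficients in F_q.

e_{181}(aP+bQ,cP+dQ) = e_{181}(P,Q)^(ad-bc); with (a,b,c,d)=(29,71,142,82) this gives the det-181 law.
Inverting 79 mod 181: 55. Thus e_{181}(P,Q) = e(P',Q')^{55}.
Build f_{181,P'} and f_{181,Q'} via the 8-bit ladder of 181=10110101_2; evaluate at shifted divisors; quotient in F_{86135569615093^3}.
The quotient is 8452248554959 + 30048011878348*t + 40340139423869*t^2.
Raise to 55: e(P,Q) = 70239934493181 + 74897924529156*t + 40926105896805*t^2 in mu_{181}.

70239934493181 + 74897924529156*t + 40926105896805*t^2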